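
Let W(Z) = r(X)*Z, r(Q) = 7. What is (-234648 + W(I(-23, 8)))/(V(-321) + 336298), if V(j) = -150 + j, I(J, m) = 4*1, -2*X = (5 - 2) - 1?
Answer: -234620/335827 ≈ -0.69863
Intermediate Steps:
X = -1 (X = -((5 - 2) - 1)/2 = -(3 - 1)/2 = -½*2 = -1)
I(J, m) = 4
W(Z) = 7*Z
(-234648 + W(I(-23, 8)))/(V(-321) + 336298) = (-234648 + 7*4)/((-150 - 321) + 336298) = (-234648 + 28)/(-471 + 336298) = -234620/335827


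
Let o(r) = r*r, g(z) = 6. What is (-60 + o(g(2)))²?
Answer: 576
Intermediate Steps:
o(r) = r²
(-60 + o(g(2)))² = (-60 + 6²)² = (-60 + 36)² = (-24)² = 576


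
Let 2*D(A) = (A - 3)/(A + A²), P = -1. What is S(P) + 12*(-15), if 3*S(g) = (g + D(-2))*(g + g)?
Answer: -357/2 ≈ -178.50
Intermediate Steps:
D(A) = (-3 + A)/(2*(A + A²)) (D(A) = ((A - 3)/(A + A²))/2 = ((-3 + A)/(A + A²))/2 = (-3 + A)/(2*(A + A²)))
S(g) = 2*g*(-5/4 + g)/3 (S(g) = ((g + (½)*(-3 - 2)/(-2*(1 - 2)))*(g + g))/3 = ((g + (½)*(-½)*(-5)/(-1))*(2*g))/3 = ((g + (½)*(-½)*(-1)*(-5))*(2*g))/3 = ((g - 5/4)*(2*g))/3 = ((-5/4 + g)*(2*g))/3 = (2*g*(-5/4 + g))/3 = 2*g*(-5/4 + g)/3)
S(P) + 12*(-15) = (⅙)*(-1)*(-5 + 4*(-1)) + 12*(-15) = (⅙)*(-1)*(-5 - 4) - 180 = (⅙)*(-1)*(-9) - 180 = 3/2 - 180 = -357/2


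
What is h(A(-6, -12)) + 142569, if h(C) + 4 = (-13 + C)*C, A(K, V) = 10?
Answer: 142535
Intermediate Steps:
h(C) = -4 + C*(-13 + C) (h(C) = -4 + (-13 + C)*C = -4 + C*(-13 + C))
h(A(-6, -12)) + 142569 = (-4 + 10² - 13*10) + 142569 = (-4 + 100 - 130) + 142569 = -34 + 142569 = 142535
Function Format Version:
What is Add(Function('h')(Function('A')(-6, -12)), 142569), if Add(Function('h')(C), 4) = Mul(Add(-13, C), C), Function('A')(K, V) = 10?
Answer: 142535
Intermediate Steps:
Function('h')(C) = Add(-4, Mul(C, Add(-13, C))) (Function('h')(C) = Add(-4, Mul(Add(-13, C), C)) = Add(-4, Mul(C, Add(-13, C))))
Add(Function('h')(Function('A')(-6, -12)), 142569) = Add(Add(-4, Pow(10, 2), Mul(-13, 10)), 142569) = Add(Add(-4, 100, -130), 142569) = Add(-34, 142569) = 142535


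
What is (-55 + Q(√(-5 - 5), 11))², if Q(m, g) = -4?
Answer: 3481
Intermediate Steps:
(-55 + Q(√(-5 - 5), 11))² = (-55 - 4)² = (-59)² = 3481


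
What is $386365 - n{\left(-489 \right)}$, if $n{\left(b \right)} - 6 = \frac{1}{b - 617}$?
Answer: $\frac{427313055}{1106} \approx 3.8636 \cdot 10^{5}$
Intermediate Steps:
$n{\left(b \right)} = 6 + \frac{1}{-617 + b}$ ($n{\left(b \right)} = 6 + \frac{1}{b - 617} = 6 + \frac{1}{-617 + b}$)
$386365 - n{\left(-489 \right)} = 386365 - \frac{-3701 + 6 \left(-489\right)}{-617 - 489} = 386365 - \frac{-3701 - 2934}{-1106} = 386365 - \left(- \frac{1}{1106}\right) \left(-6635\right) = 386365 - \frac{6635}{1106} = \frac{427313055}{1106}$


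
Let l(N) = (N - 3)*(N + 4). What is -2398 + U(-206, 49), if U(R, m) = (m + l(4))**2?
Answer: 851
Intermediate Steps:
l(N) = (-3 + N)*(4 + N)
U(R, m) = (8 + m)**2 (U(R, m) = (m + (-12 + 4 + 4**2))**2 = (m + (-12 + 4 + 16))**2 = (m + 8)**2 = (8 + m)**2)
-2398 + U(-206, 49) = -2398 + (8 + 49)**2 = -2398 + 57**2 = -2398 + 3249 = 851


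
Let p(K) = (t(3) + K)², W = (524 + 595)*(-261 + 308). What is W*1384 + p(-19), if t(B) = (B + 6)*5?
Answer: 72789388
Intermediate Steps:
t(B) = 30 + 5*B (t(B) = (6 + B)*5 = 30 + 5*B)
W = 52593 (W = 1119*47 = 52593)
p(K) = (45 + K)² (p(K) = ((30 + 5*3) + K)² = ((30 + 15) + K)² = (45 + K)²)
W*1384 + p(-19) = 52593*1384 + (45 - 19)² = 72788712 + 26² = 72788712 + 676 = 72789388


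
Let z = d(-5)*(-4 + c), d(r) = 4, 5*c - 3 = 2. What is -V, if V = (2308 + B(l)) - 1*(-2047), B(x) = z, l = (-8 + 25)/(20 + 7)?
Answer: -4343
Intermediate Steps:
c = 1 (c = ⅗ + (⅕)*2 = ⅗ + ⅖ = 1)
l = 17/27 ≈ 0.62963
z = -12 (z = 4*(-4 + 1) = 4*(-3) = -12)
B(x) = -12
V = 4343 (V = (2308 - 12) - 1*(-2047) = 2296 + 2047 = 4343)
-V = -1*4343 = -4343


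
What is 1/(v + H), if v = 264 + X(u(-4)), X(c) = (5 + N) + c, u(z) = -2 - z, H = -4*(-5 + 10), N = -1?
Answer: 1/250 ≈ 0.0040000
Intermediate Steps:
H = -20 (H = -4*5 = -20)
X(c) = 4 + c (X(c) = (5 - 1) + c = 4 + c)
v = 270 (v = 264 + (4 + (-2 - 1*(-4))) = 264 + (4 + (-2 + 4)) = 264 + (4 + 2) = 264 + 6 = 270)
1/(v + H) = 1/(270 - 20) = 1/250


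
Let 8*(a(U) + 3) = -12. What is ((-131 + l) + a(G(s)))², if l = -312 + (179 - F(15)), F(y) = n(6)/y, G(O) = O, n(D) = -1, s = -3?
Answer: 64850809/900 ≈ 72057.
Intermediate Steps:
a(U) = -9/2 (a(U) = -3 + (⅛)*(-12) = -3 - 3/2 = -9/2)
F(y) = -1/y
l = -1994/15 (l = -312 + (179 - (-1)/15) = -312 + (179 - 1*(-1/15)) = -312 + (179 + 1/15) = -312 + 2686/15 = -1994/15 ≈ -132.93)
((-131 + l) + a(G(s)))² = ((-131 - 1994/15) - 9/2)² = (-3959/15 - 9/2)² = (-8053/30)² = 64850809/900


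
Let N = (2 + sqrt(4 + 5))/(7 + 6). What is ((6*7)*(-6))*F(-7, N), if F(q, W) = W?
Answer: -1260/13 ≈ -96.923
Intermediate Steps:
N = 5/13 (N = (2 + sqrt(9))/13 = (2 + 3)*(1/13) = 5*(1/13) = 5/13 ≈ 0.38462)
((6*7)*(-6))*F(-7, N) = ((6*7)*(-6))*(5/13) = (42*(-6))*(5/13) = -252*5/13 = -1260/13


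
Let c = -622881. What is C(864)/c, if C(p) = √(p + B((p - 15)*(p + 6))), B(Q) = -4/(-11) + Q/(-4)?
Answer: -I*√88955878/13703382 ≈ -0.00068827*I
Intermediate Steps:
B(Q) = 4/11 - Q/4 (B(Q) = -4*(-1/11) + Q*(-¼) = 4/11 - Q/4)
C(p) = √(4/11 + p - (-15 + p)*(6 + p)/4) (C(p) = √(p + (4/11 - (p - 15)*(p + 6)/4)) = √(p + (4/11 - (-15 + p)*(6 + p)/4)) = √(4/11 + p - (-15 + p)*(6 + p)/4))
C(864)/c = (√(11066 - 121*864² + 1573*864)/22)/(-622881) = (√(11066 - 121*746496 + 1359072)/22)*(-1/622881) = (√(11066 - 90326016 + 1359072)/22)*(-1/622881) = (√(-88955878)/22)*(-1/622881) = ((I*√88955878)/22)*(-1/622881) = (I*√88955878/22)*(-1/622881) = -I*√88955878/13703382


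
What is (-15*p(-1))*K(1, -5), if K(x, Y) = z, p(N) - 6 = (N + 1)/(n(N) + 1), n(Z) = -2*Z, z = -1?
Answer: 90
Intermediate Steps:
p(N) = 6 + (1 + N)/(1 - 2*N) (p(N) = 6 + (N + 1)/(-2*N + 1) = 6 + (1 + N)/(1 - 2*N))
K(x, Y) = -1
(-15*p(-1))*K(1, -5) = -15*(-7 + 11*(-1))/(-1 + 2*(-1))*(-1) = -15*(-7 - 11)/(-1 - 2)*(-1) = -15*(-18)/(-3)*(-1) = -(-5)*(-18)*(-1) = -15*6*(-1) = -90*(-1) = 90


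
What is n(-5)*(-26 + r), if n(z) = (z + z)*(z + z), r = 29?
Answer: 300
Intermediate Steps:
n(z) = 4*z² (n(z) = (2*z)*(2*z) = 4*z²)
n(-5)*(-26 + r) = (4*(-5)²)*(-26 + 29) = (4*25)*3 = 100*3 = 300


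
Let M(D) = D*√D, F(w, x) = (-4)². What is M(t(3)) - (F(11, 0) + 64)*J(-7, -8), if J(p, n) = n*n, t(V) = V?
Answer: -5120 + 3*√3 ≈ -5114.8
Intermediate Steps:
F(w, x) = 16
J(p, n) = n²
M(D) = D^(3/2)
M(t(3)) - (F(11, 0) + 64)*J(-7, -8) = 3^(3/2) - (16 + 64)*(-8)² = 3*√3 - 80*64 = 3*√3 - 1*5120 = 3*√3 - 5120 = -5120 + 3*√3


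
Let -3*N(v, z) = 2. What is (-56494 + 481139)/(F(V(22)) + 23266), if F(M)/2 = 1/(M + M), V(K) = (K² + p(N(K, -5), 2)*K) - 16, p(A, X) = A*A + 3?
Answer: 2078212630/113863813 ≈ 18.252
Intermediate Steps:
N(v, z) = -⅔ (N(v, z) = -⅓*2 = -⅔)
p(A, X) = 3 + A² (p(A, X) = A² + 3 = 3 + A²)
V(K) = -16 + K² + 31*K/9 (V(K) = (K² + (3 + (-⅔)²)*K) - 16 = (K² + (3 + 4/9)*K) - 16 = (K² + 31*K/9) - 16 = -16 + K² + 31*K/9)
F(M) = 1/M (F(M) = 2/(M + M) = 2/((2*M)) = 2*(1/(2*M)) = 1/M)
(-56494 + 481139)/(F(V(22)) + 23266) = (-56494 + 481139)/(1/(-16 + 22² + (31/9)*22) + 23266) = 424645/(1/(-16 + 484 + 682/9) + 23266) = 424645/(1/(4894/9) + 23266) = 424645/(9/4894 + 23266) = 424645/(113863813/4894) = 424645*(4894/113863813) = 2078212630/113863813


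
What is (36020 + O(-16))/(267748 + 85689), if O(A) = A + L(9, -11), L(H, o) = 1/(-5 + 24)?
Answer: 684077/6715303 ≈ 0.10187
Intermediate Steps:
L(H, o) = 1/19
O(A) = 1/19 + A (O(A) = A + 1/19 = 1/19 + A)
(36020 + O(-16))/(267748 + 85689) = (36020 + (1/19 - 16))/(267748 + 85689) = (36020 - 303/19)/353437 = (684077/19)*(1/353437) = 684077/6715303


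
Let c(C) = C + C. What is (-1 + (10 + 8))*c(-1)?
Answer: -34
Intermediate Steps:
c(C) = 2*C
(-1 + (10 + 8))*c(-1) = (-1 + (10 + 8))*(2*(-1)) = (-1 + 18)*(-2) = 17*(-2) = -34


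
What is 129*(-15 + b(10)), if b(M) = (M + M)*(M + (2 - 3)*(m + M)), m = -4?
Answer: 8385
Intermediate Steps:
b(M) = 8*M (b(M) = (M + M)*(M + (2 - 3)*(-4 + M)) = (2*M)*(M - (-4 + M)) = (2*M)*(M + (4 - M)) = (2*M)*4 = 8*M)
129*(-15 + b(10)) = 129*(-15 + 8*10) = 129*(-15 + 80) = 129*65 = 8385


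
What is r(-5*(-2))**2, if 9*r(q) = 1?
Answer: 1/81 ≈ 0.012346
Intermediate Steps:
r(q) = 1/9 (r(q) = (1/9)*1 = 1/9)
r(-5*(-2))**2 = (1/9)**2 = 1/81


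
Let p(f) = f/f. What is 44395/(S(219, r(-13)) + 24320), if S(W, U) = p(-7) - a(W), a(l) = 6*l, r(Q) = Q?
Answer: 44395/23007 ≈ 1.9296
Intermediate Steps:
p(f) = 1
S(W, U) = 1 - 6*W
44395/(S(219, r(-13)) + 24320) = 44395/((1 - 6*219) + 24320) = 44395/((1 - 1314) + 24320) = 44395/(-1313 + 24320) = 44395/23007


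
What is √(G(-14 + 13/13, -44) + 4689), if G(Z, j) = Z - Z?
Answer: 3*√521 ≈ 68.476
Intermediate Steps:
G(Z, j) = 0
√(G(-14 + 13/13, -44) + 4689) = √(0 + 4689) = √4689 = 3*√521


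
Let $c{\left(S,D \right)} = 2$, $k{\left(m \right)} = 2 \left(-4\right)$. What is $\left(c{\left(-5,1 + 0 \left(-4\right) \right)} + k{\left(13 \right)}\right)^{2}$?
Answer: $36$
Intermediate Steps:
$k{\left(m \right)} = -8$
$\left(c{\left(-5,1 + 0 \left(-4\right) \right)} + k{\left(13 \right)}\right)^{2} = \left(2 - 8\right)^{2} = \left(-6\right)^{2} = 36$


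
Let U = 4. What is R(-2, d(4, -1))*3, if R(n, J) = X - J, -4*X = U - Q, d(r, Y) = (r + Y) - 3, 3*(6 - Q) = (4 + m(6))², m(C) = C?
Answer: -47/2 ≈ -23.500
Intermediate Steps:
Q = -82/3 (Q = 6 - (4 + 6)²/3 = 6 - ⅓*10² = 6 - ⅓*100 = 6 - 100/3 = -82/3 ≈ -27.333)
d(r, Y) = -3 + Y + r (d(r, Y) = (Y + r) - 3 = -3 + Y + r)
X = -47/6 (X = -(4 - 1*(-82/3))/4 = -(4 + 82/3)/4 = -¼*94/3 = -47/6 ≈ -7.8333)
R(n, J) = -47/6 - J
R(-2, d(4, -1))*3 = (-47/6 - (-3 - 1 + 4))*3 = (-47/6 - 1*0)*3 = (-47/6 + 0)*3 = -47/6*3 = -47/2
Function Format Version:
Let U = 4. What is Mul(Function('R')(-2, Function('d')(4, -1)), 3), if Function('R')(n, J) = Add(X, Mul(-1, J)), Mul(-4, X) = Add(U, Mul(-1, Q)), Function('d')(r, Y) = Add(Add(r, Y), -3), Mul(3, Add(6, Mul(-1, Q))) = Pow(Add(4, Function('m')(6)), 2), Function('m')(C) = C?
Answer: Rational(-47, 2) ≈ -23.500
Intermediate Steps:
Q = Rational(-82, 3) (Q = Add(6, Mul(Rational(-1, 3), Pow(Add(4, 6), 2))) = Add(6, Mul(Rational(-1, 3), Pow(10, 2))) = Add(6, Mul(Rational(-1, 3), 100)) = Add(6, Rational(-100, 3)) = Rational(-82, 3) ≈ -27.333)
Function('d')(r, Y) = Add(-3, Y, r) (Function('d')(r, Y) = Add(Add(Y, r), -3) = Add(-3, Y, r))
X = Rational(-47, 6) (X = Mul(Rational(-1, 4), Add(4, Mul(-1, Rational(-82, 3)))) = Mul(Rational(-1, 4), Add(4, Rational(82, 3))) = Mul(Rational(-1, 4), Rational(94, 3)) = Rational(-47, 6) ≈ -7.8333)
Function('R')(n, J) = Add(Rational(-47, 6), Mul(-1, J))
Mul(Function('R')(-2, Function('d')(4, -1)), 3) = Mul(Add(Rational(-47, 6), Mul(-1, Add(-3, -1, 4))), 3) = Mul(Add(Rational(-47, 6), Mul(-1, 0)), 3) = Mul(Add(Rational(-47, 6), 0), 3) = Mul(Rational(-47, 6), 3) = Rational(-47, 2)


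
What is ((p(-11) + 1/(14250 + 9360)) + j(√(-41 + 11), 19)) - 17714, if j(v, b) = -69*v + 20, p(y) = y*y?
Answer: -414898529/23610 - 69*I*√30 ≈ -17573.0 - 377.93*I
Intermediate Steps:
p(y) = y²
j(v, b) = 20 - 69*v
((p(-11) + 1/(14250 + 9360)) + j(√(-41 + 11), 19)) - 17714 = (((-11)² + 1/(14250 + 9360)) + (20 - 69*√(-41 + 11))) - 17714 = ((121 + 1/23610) + (20 - 69*I*√30)) - 17714 = (2856811/23610 + (20 - 69*I*√30)) - 17714 = (3329011/23610 - 69*I*√30) - 17714 = -414898529/23610 - 69*I*√30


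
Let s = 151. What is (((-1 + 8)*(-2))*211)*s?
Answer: -446054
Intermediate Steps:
(((-1 + 8)*(-2))*211)*s = (((-1 + 8)*(-2))*211)*151 = ((7*(-2))*211)*151 = -14*211*151 = -2954*151 = -446054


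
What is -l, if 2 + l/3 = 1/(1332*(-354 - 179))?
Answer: 1419913/236652 ≈ 6.0000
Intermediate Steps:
l = -1419913/236652 (l = -6 + 3/((1332*(-354 - 179))) = -6 + 3/((1332*(-533))) = -6 + 3/(-709956) = -6 + 3*(-1/709956) = -6 - 1/236652 = -1419913/236652 ≈ -6.0000)
-l = -1*(-1419913/236652) = 1419913/236652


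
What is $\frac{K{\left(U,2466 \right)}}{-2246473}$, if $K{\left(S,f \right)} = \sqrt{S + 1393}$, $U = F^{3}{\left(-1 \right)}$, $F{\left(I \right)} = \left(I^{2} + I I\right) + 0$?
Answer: $- \frac{\sqrt{1401}}{2246473} \approx -1.6662 \cdot 10^{-5}$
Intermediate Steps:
$F{\left(I \right)} = 2 I^{2}$ ($F{\left(I \right)} = \left(I^{2} + I^{2}\right) + 0 = 2 I^{2} + 0 = 2 I^{2}$)
$U = 8$ ($U = \left(2 \left(-1\right)^{2}\right)^{3} = \left(2 \cdot 1\right)^{3} = 2^{3} = 8$)
$K{\left(S,f \right)} = \sqrt{1393 + S}$
$\frac{K{\left(U,2466 \right)}}{-2246473} = \frac{\sqrt{1393 + 8}}{-2246473} = \sqrt{1401} \left(- \frac{1}{2246473}\right) = - \frac{\sqrt{1401}}{2246473}$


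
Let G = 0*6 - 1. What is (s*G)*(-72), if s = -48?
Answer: -3456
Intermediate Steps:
G = -1 (G = 0 - 1 = -1)
(s*G)*(-72) = -48*(-1)*(-72) = 48*(-72) = -3456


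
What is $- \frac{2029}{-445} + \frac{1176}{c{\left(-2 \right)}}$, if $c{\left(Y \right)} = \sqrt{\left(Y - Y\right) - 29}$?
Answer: $\frac{2029}{445} - \frac{1176 i \sqrt{29}}{29} \approx 4.5595 - 218.38 i$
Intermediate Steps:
$c{\left(Y \right)} = i \sqrt{29}$ ($c{\left(Y \right)} = \sqrt{0 - 29} = \sqrt{-29} = i \sqrt{29}$)
$- \frac{2029}{-445} + \frac{1176}{c{\left(-2 \right)}} = - \frac{2029}{-445} + \frac{1176}{i \sqrt{29}} = \left(-2029\right) \left(- \frac{1}{445}\right) + 1176 \left(- \frac{i \sqrt{29}}{29}\right) = \frac{2029}{445} - \frac{1176 i \sqrt{29}}{29}$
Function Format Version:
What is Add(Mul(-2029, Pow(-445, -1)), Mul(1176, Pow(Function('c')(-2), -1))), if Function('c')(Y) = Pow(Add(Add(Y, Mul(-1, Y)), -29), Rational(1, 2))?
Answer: Add(Rational(2029, 445), Mul(Rational(-1176, 29), I, Pow(29, Rational(1, 2)))) ≈ Add(4.5595, Mul(-218.38, I))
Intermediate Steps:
Function('c')(Y) = Mul(I, Pow(29, Rational(1, 2))) (Function('c')(Y) = Pow(Add(0, -29), Rational(1, 2)) = Pow(-29, Rational(1, 2)) = Mul(I, Pow(29, Rational(1, 2))))
Add(Mul(-2029, Pow(-445, -1)), Mul(1176, Pow(Function('c')(-2), -1))) = Add(Mul(-2029, Pow(-445, -1)), Mul(1176, Pow(Mul(I, Pow(29, Rational(1, 2))), -1))) = Add(Mul(-2029, Rational(-1, 445)), Mul(1176, Mul(Rational(-1, 29), I, Pow(29, Rational(1, 2))))) = Add(Rational(2029, 445), Mul(Rational(-1176, 29), I, Pow(29, Rational(1, 2))))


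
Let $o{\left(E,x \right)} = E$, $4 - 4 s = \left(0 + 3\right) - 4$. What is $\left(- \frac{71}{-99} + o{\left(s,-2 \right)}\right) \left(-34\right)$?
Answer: $- \frac{13243}{198} \approx -66.884$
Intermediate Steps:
$s = \frac{5}{4}$ ($s = 1 - \frac{\left(0 + 3\right) - 4}{4} = 1 - \frac{3 - 4}{4} = 1 - - \frac{1}{4} = 1 + \frac{1}{4} = \frac{5}{4} \approx 1.25$)
$\left(- \frac{71}{-99} + o{\left(s,-2 \right)}\right) \left(-34\right) = \left(- \frac{71}{-99} + \frac{5}{4}\right) \left(-34\right) = \left(\left(-71\right) \left(- \frac{1}{99}\right) + \frac{5}{4}\right) \left(-34\right) = \left(\frac{71}{99} + \frac{5}{4}\right) \left(-34\right) = \frac{779}{396} \left(-34\right) = - \frac{13243}{198}$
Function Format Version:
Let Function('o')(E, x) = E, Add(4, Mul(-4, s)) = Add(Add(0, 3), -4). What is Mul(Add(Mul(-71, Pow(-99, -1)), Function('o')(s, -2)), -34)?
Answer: Rational(-13243, 198) ≈ -66.884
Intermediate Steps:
s = Rational(5, 4) (s = Add(1, Mul(Rational(-1, 4), Add(Add(0, 3), -4))) = Add(1, Mul(Rational(-1, 4), Add(3, -4))) = Add(1, Mul(Rational(-1, 4), -1)) = Add(1, Rational(1, 4)) = Rational(5, 4) ≈ 1.2500)
Mul(Add(Mul(-71, Pow(-99, -1)), Function('o')(s, -2)), -34) = Mul(Add(Mul(-71, Pow(-99, -1)), Rational(5, 4)), -34) = Mul(Add(Mul(-71, Rational(-1, 99)), Rational(5, 4)), -34) = Mul(Add(Rational(71, 99), Rational(5, 4)), -34) = Mul(Rational(779, 396), -34) = Rational(-13243, 198)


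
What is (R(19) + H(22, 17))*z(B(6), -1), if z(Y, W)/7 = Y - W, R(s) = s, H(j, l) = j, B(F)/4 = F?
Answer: 7175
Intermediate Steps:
B(F) = 4*F
z(Y, W) = -7*W + 7*Y (z(Y, W) = 7*(Y - W) = -7*W + 7*Y)
(R(19) + H(22, 17))*z(B(6), -1) = (19 + 22)*(-7*(-1) + 7*(4*6)) = 41*(7 + 7*24) = 41*(7 + 168) = 41*175 = 7175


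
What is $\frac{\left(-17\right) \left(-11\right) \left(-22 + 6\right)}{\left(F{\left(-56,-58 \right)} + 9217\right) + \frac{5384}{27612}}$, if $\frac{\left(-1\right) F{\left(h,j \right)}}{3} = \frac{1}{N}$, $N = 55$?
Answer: $- \frac{567978840}{1749712813} \approx -0.32461$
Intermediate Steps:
$F{\left(h,j \right)} = - \frac{3}{55}$
$\frac{\left(-17\right) \left(-11\right) \left(-22 + 6\right)}{\left(F{\left(-56,-58 \right)} + 9217\right) + \frac{5384}{27612}} = \frac{\left(-17\right) \left(-11\right) \left(-22 + 6\right)}{\left(- \frac{3}{55} + 9217\right) + \frac{5384}{27612}} = \frac{187 \left(-16\right)}{\frac{506932}{55} + 5384 \cdot \frac{1}{27612}} = - \frac{2992}{\frac{506932}{55} + \frac{1346}{6903}} = - \frac{2992}{\frac{3499425626}{379665}} = \left(-2992\right) \frac{379665}{3499425626} = - \frac{567978840}{1749712813}$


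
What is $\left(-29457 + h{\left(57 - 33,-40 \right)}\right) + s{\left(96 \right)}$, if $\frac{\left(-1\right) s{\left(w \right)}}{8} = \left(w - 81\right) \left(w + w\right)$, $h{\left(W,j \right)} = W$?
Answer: $-52473$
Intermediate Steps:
$s{\left(w \right)} = - 16 w \left(-81 + w\right)$ ($s{\left(w \right)} = - 8 \left(w - 81\right) \left(w + w\right) = - 8 \left(-81 + w\right) 2 w = - 8 \cdot 2 w \left(-81 + w\right) = - 16 w \left(-81 + w\right)$)
$\left(-29457 + h{\left(57 - 33,-40 \right)}\right) + s{\left(96 \right)} = \left(-29457 + \left(57 - 33\right)\right) + 16 \cdot 96 \left(81 - 96\right) = \left(-29457 + 24\right) + 16 \cdot 96 \left(81 - 96\right) = -29433 + 16 \cdot 96 \left(-15\right) = -29433 - 23040 = -52473$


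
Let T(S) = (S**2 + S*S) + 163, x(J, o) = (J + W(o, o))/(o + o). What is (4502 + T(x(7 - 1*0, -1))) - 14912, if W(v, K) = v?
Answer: -10229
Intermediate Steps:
x(J, o) = (J + o)/(2*o) (x(J, o) = (J + o)/(o + o) = (J + o)/((2*o)) = (J + o)*(1/(2*o)) = (J + o)/(2*o))
T(S) = 163 + 2*S**2 (T(S) = (S**2 + S**2) + 163 = 2*S**2 + 163 = 163 + 2*S**2)
(4502 + T(x(7 - 1*0, -1))) - 14912 = (4502 + (163 + 2*((1/2)*((7 - 1*0) - 1)/(-1))**2)) - 14912 = (4502 + (163 + 2*((1/2)*(-1)*((7 + 0) - 1))**2)) - 14912 = (4502 + (163 + 2*((1/2)*(-1)*(7 - 1))**2)) - 14912 = (4502 + (163 + 2*((1/2)*(-1)*6)**2)) - 14912 = (4502 + (163 + 2*(-3)**2)) - 14912 = (4502 + (163 + 2*9)) - 14912 = (4502 + (163 + 18)) - 14912 = (4502 + 181) - 14912 = 4683 - 14912 = -10229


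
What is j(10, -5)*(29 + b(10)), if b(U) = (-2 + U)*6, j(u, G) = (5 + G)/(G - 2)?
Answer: 0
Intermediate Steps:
j(u, G) = (5 + G)/(-2 + G)
b(U) = -12 + 6*U
j(10, -5)*(29 + b(10)) = ((5 - 5)/(-2 - 5))*(29 + (-12 + 6*10)) = (0/(-7))*(29 + (-12 + 60)) = (-1/7*0)*(29 + 48) = 0*77 = 0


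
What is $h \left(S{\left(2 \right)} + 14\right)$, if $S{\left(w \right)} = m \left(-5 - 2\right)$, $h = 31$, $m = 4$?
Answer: $-434$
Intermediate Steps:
$S{\left(w \right)} = -28$ ($S{\left(w \right)} = 4 \left(-5 - 2\right) = 4 \left(-7\right) = -28$)
$h \left(S{\left(2 \right)} + 14\right) = 31 \left(-28 + 14\right) = 31 \left(-14\right) = -434$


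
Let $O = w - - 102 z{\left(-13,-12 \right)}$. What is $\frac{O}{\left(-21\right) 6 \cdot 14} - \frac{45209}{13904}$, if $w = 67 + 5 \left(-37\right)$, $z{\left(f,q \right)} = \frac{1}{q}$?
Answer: $- \frac{19497455}{6131664} \approx -3.1798$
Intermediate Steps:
$w = -118$ ($w = 67 - 185 = -118$)
$O = - \frac{253}{2}$ ($O = -118 - - \frac{102}{-12} = -118 - \left(-102\right) \left(- \frac{1}{12}\right) = -118 - \frac{17}{2} = - \frac{253}{2} \approx -126.5$)
$\frac{O}{\left(-21\right) 6 \cdot 14} - \frac{45209}{13904} = - \frac{253}{2 \left(-21\right) 6 \cdot 14} - \frac{45209}{13904} = - \frac{253}{2 \left(\left(-126\right) 14\right)} - \frac{45209}{13904} = - \frac{253}{2 \left(-1764\right)} - \frac{45209}{13904} = \left(- \frac{253}{2}\right) \left(- \frac{1}{1764}\right) - \frac{45209}{13904} = \frac{253}{3528} - \frac{45209}{13904} = - \frac{19497455}{6131664}$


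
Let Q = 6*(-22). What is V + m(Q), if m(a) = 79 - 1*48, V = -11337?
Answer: -11306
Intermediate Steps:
Q = -132
m(a) = 31 (m(a) = 79 - 48 = 31)
V + m(Q) = -11337 + 31 = -11306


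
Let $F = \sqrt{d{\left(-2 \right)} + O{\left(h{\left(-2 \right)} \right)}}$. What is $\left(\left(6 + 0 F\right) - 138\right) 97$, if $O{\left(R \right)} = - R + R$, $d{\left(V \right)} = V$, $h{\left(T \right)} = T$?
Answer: $-12804$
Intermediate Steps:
$O{\left(R \right)} = 0$
$F = i \sqrt{2}$ ($F = \sqrt{-2 + 0} = \sqrt{-2} = i \sqrt{2} \approx 1.4142 i$)
$\left(\left(6 + 0 F\right) - 138\right) 97 = \left(\left(6 + 0 i \sqrt{2}\right) - 138\right) 97 = \left(\left(6 + 0\right) - 138\right) 97 = \left(6 - 138\right) 97 = \left(-132\right) 97 = -12804$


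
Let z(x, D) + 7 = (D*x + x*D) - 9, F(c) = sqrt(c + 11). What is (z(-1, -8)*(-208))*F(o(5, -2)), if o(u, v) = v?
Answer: 0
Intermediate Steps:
F(c) = sqrt(11 + c)
z(x, D) = -16 + 2*D*x (z(x, D) = -7 + ((D*x + x*D) - 9) = -7 + ((D*x + D*x) - 9) = -7 + (2*D*x - 9) = -7 + (-9 + 2*D*x) = -16 + 2*D*x)
(z(-1, -8)*(-208))*F(o(5, -2)) = ((-16 + 2*(-8)*(-1))*(-208))*sqrt(11 - 2) = ((-16 + 16)*(-208))*sqrt(9) = (0*(-208))*3 = 0*3 = 0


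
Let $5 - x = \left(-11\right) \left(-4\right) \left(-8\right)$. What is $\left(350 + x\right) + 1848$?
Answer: $2555$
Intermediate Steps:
$x = 357$ ($x = 5 - \left(-11\right) \left(-4\right) \left(-8\right) = 5 - 44 \left(-8\right) = 5 - -352 = 5 + 352 = 357$)
$\left(350 + x\right) + 1848 = \left(350 + 357\right) + 1848 = 707 + 1848 = 2555$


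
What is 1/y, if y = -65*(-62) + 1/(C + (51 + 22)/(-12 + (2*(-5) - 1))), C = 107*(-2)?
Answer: 4995/20129827 ≈ 0.00024814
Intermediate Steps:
C = -214
y = 20129827/4995 (y = -65*(-62) + 1/(-214 + (51 + 22)/(-12 + (2*(-5) - 1))) = 4030 + 1/(-214 + 73/(-12 + (-10 - 1))) = 4030 + 1/(-214 + 73/(-12 - 11)) = 4030 + 1/(-214 + 73/(-23)) = 4030 + 1/(-214 + 73*(-1/23)) = 4030 + 1/(-214 - 73/23) = 4030 + 1/(-4995/23) = 4030 - 23/4995 = 20129827/4995 ≈ 4030.0)
1/y = 1/(20129827/4995) = 4995/20129827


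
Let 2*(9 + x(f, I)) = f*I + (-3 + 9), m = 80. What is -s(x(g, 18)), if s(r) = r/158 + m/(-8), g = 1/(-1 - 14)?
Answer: 7933/790 ≈ 10.042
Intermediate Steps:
g = -1/15 (g = 1/(-15) = -1/15 ≈ -0.066667)
x(f, I) = -6 + I*f/2 (x(f, I) = -9 + (f*I + (-3 + 9))/2 = -9 + (I*f + 6)/2 = -9 + (6 + I*f)/2 = -9 + (3 + I*f/2) = -6 + I*f/2)
s(r) = -10 + r/158 (s(r) = r/158 + 80/(-8) = r*(1/158) + 80*(-⅛) = r/158 - 10 = -10 + r/158)
-s(x(g, 18)) = -(-10 + (-6 + (½)*18*(-1/15))/158) = -(-10 + (-6 - ⅗)/158) = -(-10 + (1/158)*(-33/5)) = -(-10 - 33/790) = -1*(-7933/790) = 7933/790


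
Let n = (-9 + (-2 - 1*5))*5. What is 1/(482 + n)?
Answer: 1/402 ≈ 0.0024876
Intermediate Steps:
n = -80 (n = (-9 + (-2 - 5))*5 = (-9 - 7)*5 = -16*5 = -80)
1/(482 + n) = 1/(482 - 80) = 1/402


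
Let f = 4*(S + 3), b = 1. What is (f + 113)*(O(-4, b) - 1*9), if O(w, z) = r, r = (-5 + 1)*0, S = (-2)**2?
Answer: -1269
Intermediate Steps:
S = 4
r = 0 (r = -4*0 = 0)
O(w, z) = 0
f = 28 (f = 4*(4 + 3) = 4*7 = 28)
(f + 113)*(O(-4, b) - 1*9) = (28 + 113)*(0 - 1*9) = 141*(0 - 9) = 141*(-9) = -1269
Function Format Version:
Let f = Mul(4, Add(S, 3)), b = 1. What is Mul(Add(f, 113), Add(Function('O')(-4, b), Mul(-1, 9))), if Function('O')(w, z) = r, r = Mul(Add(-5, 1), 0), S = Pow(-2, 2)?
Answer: -1269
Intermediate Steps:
S = 4
r = 0 (r = Mul(-4, 0) = 0)
Function('O')(w, z) = 0
f = 28 (f = Mul(4, Add(4, 3)) = Mul(4, 7) = 28)
Mul(Add(f, 113), Add(Function('O')(-4, b), Mul(-1, 9))) = Mul(Add(28, 113), Add(0, Mul(-1, 9))) = Mul(141, Add(0, -9)) = Mul(141, -9) = -1269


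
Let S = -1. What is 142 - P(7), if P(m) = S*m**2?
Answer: 191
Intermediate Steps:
P(m) = -m**2
142 - P(7) = 142 - (-1)*7**2 = 142 - (-1)*49 = 142 - 1*(-49) = 142 + 49 = 191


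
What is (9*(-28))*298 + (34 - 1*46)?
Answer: -75108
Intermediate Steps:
(9*(-28))*298 + (34 - 1*46) = -252*298 + (34 - 46) = -75096 - 12 = -75108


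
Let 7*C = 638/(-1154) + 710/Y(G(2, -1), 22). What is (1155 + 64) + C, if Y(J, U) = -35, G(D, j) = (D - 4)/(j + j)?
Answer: 34380620/28273 ≈ 1216.0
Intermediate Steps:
G(D, j) = (-4 + D)/(2*j) (G(D, j) = (-4 + D)/((2*j)) = (-4 + D)*(1/(2*j)) = (-4 + D)/(2*j))
C = -84167/28273 (C = (638/(-1154) + 710/(-35))/7 = (638*(-1/1154) + 710*(-1/35))/7 = (-319/577 - 142/7)/7 = (⅐)*(-84167/4039) = -84167/28273 ≈ -2.9769)
(1155 + 64) + C = (1155 + 64) - 84167/28273 = 1219 - 84167/28273 = 34380620/28273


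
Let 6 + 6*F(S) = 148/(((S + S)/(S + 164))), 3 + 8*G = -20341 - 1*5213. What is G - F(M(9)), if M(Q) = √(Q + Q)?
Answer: -76943/24 - 3034*√2/9 ≈ -3682.7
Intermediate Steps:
M(Q) = √2*√Q (M(Q) = √(2*Q) = √2*√Q)
G = -25557/8 (G = -3/8 + (-20341 - 1*5213)/8 = -3/8 + (-20341 - 5213)/8 = -3/8 + (⅛)*(-25554) = -3/8 - 12777/4 = -25557/8 ≈ -3194.6)
F(S) = -1 + 37*(164 + S)/(3*S) (F(S) = -1 + (148/(((S + S)/(S + 164))))/6 = -1 + (148/(((2*S)/(164 + S))))/6 = -1 + (148/((2*S/(164 + S))))/6 = -1 + (148*((164 + S)/(2*S)))/6 = -1 + (74*(164 + S)/S)/6 = -1 + 37*(164 + S)/(3*S))
G - F(M(9)) = -25557/8 - 2*(3034 + 17*(√2*√9))/(3*(√2*√9)) = -25557/8 - 2*(3034 + 17*(√2*3))/(3*(√2*3)) = -25557/8 - 2*(3034 + 17*(3*√2))/(3*(3*√2)) = -25557/8 - 2*√2/6*(3034 + 51*√2)/3 = -25557/8 - √2*(3034 + 51*√2)/9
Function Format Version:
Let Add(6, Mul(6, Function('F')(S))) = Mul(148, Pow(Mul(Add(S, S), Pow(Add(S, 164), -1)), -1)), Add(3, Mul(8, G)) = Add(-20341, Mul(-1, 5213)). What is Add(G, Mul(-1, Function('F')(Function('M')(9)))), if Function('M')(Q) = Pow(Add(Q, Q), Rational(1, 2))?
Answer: Add(Rational(-76943, 24), Mul(Rational(-3034, 9), Pow(2, Rational(1, 2)))) ≈ -3682.7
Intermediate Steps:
Function('M')(Q) = Mul(Pow(2, Rational(1, 2)), Pow(Q, Rational(1, 2))) (Function('M')(Q) = Pow(Mul(2, Q), Rational(1, 2)) = Mul(Pow(2, Rational(1, 2)), Pow(Q, Rational(1, 2))))
G = Rational(-25557, 8) (G = Add(Rational(-3, 8), Mul(Rational(1, 8), Add(-20341, Mul(-1, 5213)))) = Add(Rational(-3, 8), Mul(Rational(1, 8), Add(-20341, -5213))) = Add(Rational(-3, 8), Mul(Rational(1, 8), -25554)) = Add(Rational(-3, 8), Rational(-12777, 4)) = Rational(-25557, 8) ≈ -3194.6)
Function('F')(S) = Add(-1, Mul(Rational(37, 3), Pow(S, -1), Add(164, S))) (Function('F')(S) = Add(-1, Mul(Rational(1, 6), Mul(148, Pow(Mul(Add(S, S), Pow(Add(S, 164), -1)), -1)))) = Add(-1, Mul(Rational(1, 6), Mul(148, Pow(Mul(Mul(2, S), Pow(Add(164, S), -1)), -1)))) = Add(-1, Mul(Rational(1, 6), Mul(148, Pow(Mul(2, S, Pow(Add(164, S), -1)), -1)))) = Add(-1, Mul(Rational(1, 6), Mul(148, Mul(Rational(1, 2), Pow(S, -1), Add(164, S))))) = Add(-1, Mul(Rational(1, 6), Mul(74, Pow(S, -1), Add(164, S)))) = Add(-1, Mul(Rational(37, 3), Pow(S, -1), Add(164, S))))
Add(G, Mul(-1, Function('F')(Function('M')(9)))) = Add(Rational(-25557, 8), Mul(-1, Mul(Rational(2, 3), Pow(Mul(Pow(2, Rational(1, 2)), Pow(9, Rational(1, 2))), -1), Add(3034, Mul(17, Mul(Pow(2, Rational(1, 2)), Pow(9, Rational(1, 2)))))))) = Add(Rational(-25557, 8), Mul(-1, Mul(Rational(2, 3), Pow(Mul(Pow(2, Rational(1, 2)), 3), -1), Add(3034, Mul(17, Mul(Pow(2, Rational(1, 2)), 3)))))) = Add(Rational(-25557, 8), Mul(-1, Mul(Rational(2, 3), Pow(Mul(3, Pow(2, Rational(1, 2))), -1), Add(3034, Mul(17, Mul(3, Pow(2, Rational(1, 2)))))))) = Add(Rational(-25557, 8), Mul(-1, Mul(Rational(2, 3), Mul(Rational(1, 6), Pow(2, Rational(1, 2))), Add(3034, Mul(51, Pow(2, Rational(1, 2))))))) = Add(Rational(-25557, 8), Mul(-1, Mul(Rational(1, 9), Pow(2, Rational(1, 2)), Add(3034, Mul(51, Pow(2, Rational(1, 2))))))) = Add(Rational(-25557, 8), Mul(Rational(-1, 9), Pow(2, Rational(1, 2)), Add(3034, Mul(51, Pow(2, Rational(1, 2))))))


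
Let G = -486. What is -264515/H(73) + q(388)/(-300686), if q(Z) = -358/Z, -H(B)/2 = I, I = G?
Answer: -964373471267/3543734853 ≈ -272.13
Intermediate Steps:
I = -486
H(B) = 972 (H(B) = -2*(-486) = 972)
-264515/H(73) + q(388)/(-300686) = -264515/972 - 358/388/(-300686) = -264515*1/972 - 358*1/388*(-1/300686) = -264515/972 - 179/194*(-1/300686) = -264515/972 + 179/58333084 = -964373471267/3543734853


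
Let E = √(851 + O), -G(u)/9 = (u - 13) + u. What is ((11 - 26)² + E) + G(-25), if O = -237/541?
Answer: 792 + √248943314/541 ≈ 821.16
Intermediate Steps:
O = -237/541 (O = -237*1/541 = -237/541 ≈ -0.43808)
G(u) = 117 - 18*u (G(u) = -9*((u - 13) + u) = -9*((-13 + u) + u) = -9*(-13 + 2*u) = 117 - 18*u)
E = √248943314/541 (E = √(851 - 237/541) = √(460154/541) = √248943314/541 ≈ 29.164)
((11 - 26)² + E) + G(-25) = ((11 - 26)² + √248943314/541) + (117 - 18*(-25)) = ((-15)² + √248943314/541) + (117 + 450) = (225 + √248943314/541) + 567 = 792 + √248943314/541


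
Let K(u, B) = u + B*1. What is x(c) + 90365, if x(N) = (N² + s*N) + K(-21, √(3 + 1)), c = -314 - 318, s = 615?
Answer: 101090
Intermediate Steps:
K(u, B) = B + u (K(u, B) = u + B = B + u)
c = -632
x(N) = -19 + N² + 615*N (x(N) = (N² + 615*N) + (√(3 + 1) - 21) = (N² + 615*N) + (√4 - 21) = (N² + 615*N) + (2 - 21) = (N² + 615*N) - 19 = -19 + N² + 615*N)
x(c) + 90365 = (-19 + (-632)² + 615*(-632)) + 90365 = (-19 + 399424 - 388680) + 90365 = 10725 + 90365 = 101090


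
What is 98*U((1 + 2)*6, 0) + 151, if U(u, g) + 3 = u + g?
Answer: 1621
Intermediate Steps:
U(u, g) = -3 + g + u (U(u, g) = -3 + (u + g) = -3 + (g + u) = -3 + g + u)
98*U((1 + 2)*6, 0) + 151 = 98*(-3 + 0 + (1 + 2)*6) + 151 = 98*(-3 + 0 + 3*6) + 151 = 98*(-3 + 0 + 18) + 151 = 98*15 + 151 = 1470 + 151 = 1621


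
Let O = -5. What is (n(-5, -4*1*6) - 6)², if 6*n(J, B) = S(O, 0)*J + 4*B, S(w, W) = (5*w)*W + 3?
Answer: 2401/4 ≈ 600.25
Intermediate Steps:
S(w, W) = 3 + 5*W*w (S(w, W) = 5*W*w + 3 = 3 + 5*W*w)
n(J, B) = J/2 + 2*B/3 (n(J, B) = ((3 + 5*0*(-5))*J + 4*B)/6 = ((3 + 0)*J + 4*B)/6 = (3*J + 4*B)/6 = J/2 + 2*B/3)
(n(-5, -4*1*6) - 6)² = (((½)*(-5) + 2*(-4*1*6)/3) - 6)² = ((-5/2 + 2*(-4*6)/3) - 6)² = ((-5/2 + (⅔)*(-24)) - 6)² = ((-5/2 - 16) - 6)² = (-37/2 - 6)² = (-49/2)² = 2401/4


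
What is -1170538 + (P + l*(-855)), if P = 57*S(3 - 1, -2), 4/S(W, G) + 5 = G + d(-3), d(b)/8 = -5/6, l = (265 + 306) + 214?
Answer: -75510917/41 ≈ -1.8417e+6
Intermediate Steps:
l = 785 (l = 571 + 214 = 785)
d(b) = -20/3 (d(b) = 8*(-5/6) = 8*(-5*⅙) = 8*(-⅚) = -20/3)
S(W, G) = 4/(-35/3 + G) (S(W, G) = 4/(-5 + (G - 20/3)) = 4/(-5 + (-20/3 + G)) = 4/(-35/3 + G))
P = -684/41 (P = 57*(12/(-35 + 3*(-2))) = 57*(12/(-35 - 6)) = 57*(12/(-41)) = 57*(12*(-1/41)) = 57*(-12/41) = -684/41 ≈ -16.683)
-1170538 + (P + l*(-855)) = -1170538 + (-684/41 + 785*(-855)) = -1170538 + (-684/41 - 671175) = -1170538 - 27518859/41 = -75510917/41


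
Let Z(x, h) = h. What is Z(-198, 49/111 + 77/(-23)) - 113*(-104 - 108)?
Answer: 61152248/2553 ≈ 23953.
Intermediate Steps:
Z(-198, 49/111 + 77/(-23)) - 113*(-104 - 108) = (49/111 + 77/(-23)) - 113*(-104 - 108) = (49*(1/111) + 77*(-1/23)) - 113*(-212) = (49/111 - 77/23) - 1*(-23956) = -7420/2553 + 23956 = 61152248/2553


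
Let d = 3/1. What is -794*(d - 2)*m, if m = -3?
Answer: 2382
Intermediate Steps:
d = 3 (d = 3*1 = 3)
-794*(d - 2)*m = -794*(3 - 2)*(-3) = -794*(-3) = 2382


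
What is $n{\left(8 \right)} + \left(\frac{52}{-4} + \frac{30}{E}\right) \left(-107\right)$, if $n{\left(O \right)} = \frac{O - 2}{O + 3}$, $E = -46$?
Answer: $\frac{369716}{253} \approx 1461.3$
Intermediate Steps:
$n{\left(O \right)} = \frac{-2 + O}{3 + O}$
$n{\left(8 \right)} + \left(\frac{52}{-4} + \frac{30}{E}\right) \left(-107\right) = \frac{-2 + 8}{3 + 8} + \left(\frac{52}{-4} + \frac{30}{-46}\right) \left(-107\right) = \frac{1}{11} \cdot 6 + \left(52 \left(- \frac{1}{4}\right) + 30 \left(- \frac{1}{46}\right)\right) \left(-107\right) = \frac{1}{11} \cdot 6 + \left(-13 - \frac{15}{23}\right) \left(-107\right) = \frac{6}{11} - - \frac{33598}{23} = \frac{6}{11} + \frac{33598}{23} = \frac{369716}{253}$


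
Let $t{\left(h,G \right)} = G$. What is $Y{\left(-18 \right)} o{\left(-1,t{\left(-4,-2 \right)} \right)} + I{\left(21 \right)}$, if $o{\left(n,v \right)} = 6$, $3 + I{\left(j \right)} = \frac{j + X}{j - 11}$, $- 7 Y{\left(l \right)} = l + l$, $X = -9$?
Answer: $\frac{1017}{35} \approx 29.057$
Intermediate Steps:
$Y{\left(l \right)} = - \frac{2 l}{7}$ ($Y{\left(l \right)} = - \frac{l + l}{7} = - \frac{2 l}{7}$)
$I{\left(j \right)} = -3 + \frac{-9 + j}{-11 + j}$ ($I{\left(j \right)} = -3 + \frac{j - 9}{j - 11} = -3 + \frac{-9 + j}{-11 + j}$)
$Y{\left(-18 \right)} o{\left(-1,t{\left(-4,-2 \right)} \right)} + I{\left(21 \right)} = \left(- \frac{2}{7}\right) \left(-18\right) 6 + \frac{2 \left(12 - 21\right)}{-11 + 21} = \frac{36}{7} \cdot 6 + \frac{2 \left(12 - 21\right)}{10} = \frac{216}{7} + 2 \cdot \frac{1}{10} \left(-9\right) = \frac{216}{7} - \frac{9}{5} = \frac{1017}{35}$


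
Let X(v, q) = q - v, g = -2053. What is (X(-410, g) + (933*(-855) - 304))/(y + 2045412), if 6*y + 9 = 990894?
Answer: -1599324/4421119 ≈ -0.36175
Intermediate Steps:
y = 330295/2 (y = -3/2 + (1/6)*990894 = -3/2 + 165149 = 330295/2 ≈ 1.6515e+5)
(X(-410, g) + (933*(-855) - 304))/(y + 2045412) = ((-2053 - 1*(-410)) + (933*(-855) - 304))/(330295/2 + 2045412) = ((-2053 + 410) + (-797715 - 304))/(4421119/2) = (-1643 - 798019)*(2/4421119) = -799662*2/4421119 = -1599324/4421119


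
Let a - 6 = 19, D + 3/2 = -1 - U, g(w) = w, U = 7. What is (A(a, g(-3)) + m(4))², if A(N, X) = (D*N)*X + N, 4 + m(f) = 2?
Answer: 2163841/4 ≈ 5.4096e+5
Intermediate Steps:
m(f) = -2 (m(f) = -4 + 2 = -2)
D = -19/2 (D = -3/2 + (-1 - 1*7) = -3/2 + (-1 - 7) = -3/2 - 8 = -19/2 ≈ -9.5000)
a = 25 (a = 6 + 19 = 25)
A(N, X) = N - 19*N*X/2 (A(N, X) = (-19*N/2)*X + N = -19*N*X/2 + N = N - 19*N*X/2)
(A(a, g(-3)) + m(4))² = ((½)*25*(2 - 19*(-3)) - 2)² = ((½)*25*(2 + 57) - 2)² = ((½)*25*59 - 2)² = (1475/2 - 2)² = (1471/2)² = 2163841/4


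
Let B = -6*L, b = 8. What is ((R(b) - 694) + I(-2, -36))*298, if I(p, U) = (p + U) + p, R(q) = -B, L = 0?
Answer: -218732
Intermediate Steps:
B = 0 (B = -6*0 = 0)
R(q) = 0 (R(q) = -1*0 = 0)
I(p, U) = U + 2*p (I(p, U) = (U + p) + p = U + 2*p)
((R(b) - 694) + I(-2, -36))*298 = ((0 - 694) + (-36 + 2*(-2)))*298 = (-694 + (-36 - 4))*298 = (-694 - 40)*298 = -734*298 = -218732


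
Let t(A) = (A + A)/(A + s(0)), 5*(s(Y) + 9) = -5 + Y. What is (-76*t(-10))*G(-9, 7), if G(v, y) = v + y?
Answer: 152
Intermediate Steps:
s(Y) = -10 + Y/5 (s(Y) = -9 + (-5 + Y)/5 = -9 + (-1 + Y/5) = -10 + Y/5)
t(A) = 2*A/(-10 + A) (t(A) = (A + A)/(A + (-10 + (1/5)*0)) = (2*A)/(A + (-10 + 0)) = (2*A)/(A - 10) = (2*A)/(-10 + A) = 2*A/(-10 + A))
(-76*t(-10))*G(-9, 7) = (-152*(-10)/(-10 - 10))*(-9 + 7) = -152*(-10)/(-20)*(-2) = -152*(-10)*(-1)/20*(-2) = -76*1*(-2) = -76*(-2) = 152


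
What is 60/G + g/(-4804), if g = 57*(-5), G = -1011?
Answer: -35/1618948 ≈ -2.1619e-5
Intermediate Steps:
g = -285
60/G + g/(-4804) = 60/(-1011) - 285/(-4804) = 60*(-1/1011) - 285*(-1/4804) = -20/337 + 285/4804 = -35/1618948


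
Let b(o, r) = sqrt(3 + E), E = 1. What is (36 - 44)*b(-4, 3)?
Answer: -16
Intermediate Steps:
b(o, r) = 2 (b(o, r) = sqrt(3 + 1) = sqrt(4) = 2)
(36 - 44)*b(-4, 3) = (36 - 44)*2 = -8*2 = -16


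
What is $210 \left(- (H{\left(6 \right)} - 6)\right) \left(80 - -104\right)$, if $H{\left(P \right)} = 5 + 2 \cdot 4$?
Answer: $-270480$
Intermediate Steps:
$H{\left(P \right)} = 13$ ($H{\left(P \right)} = 5 + 8 = 13$)
$210 \left(- (H{\left(6 \right)} - 6)\right) \left(80 - -104\right) = 210 \left(- (13 - 6)\right) \left(80 - -104\right) = 210 \left(\left(-1\right) 7\right) \left(80 + 104\right) = 210 \left(-7\right) 184 = \left(-1470\right) 184 = -270480$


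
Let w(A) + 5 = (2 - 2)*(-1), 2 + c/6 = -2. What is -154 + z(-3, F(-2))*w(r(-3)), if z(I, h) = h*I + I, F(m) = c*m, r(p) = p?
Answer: 581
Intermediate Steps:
c = -24 (c = -12 + 6*(-2) = -12 - 12 = -24)
F(m) = -24*m
z(I, h) = I + I*h (z(I, h) = I*h + I = I + I*h)
w(A) = -5 (w(A) = -5 + (2 - 2)*(-1) = -5 + 0*(-1) = -5 + 0 = -5)
-154 + z(-3, F(-2))*w(r(-3)) = -154 - 3*(1 - 24*(-2))*(-5) = -154 - 3*(1 + 48)*(-5) = -154 - 3*49*(-5) = -154 - 147*(-5) = -154 + 735 = 581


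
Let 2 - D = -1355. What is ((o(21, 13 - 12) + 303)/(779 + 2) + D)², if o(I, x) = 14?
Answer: 1123884097956/609961 ≈ 1.8426e+6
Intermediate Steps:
D = 1357 (D = 2 - 1*(-1355) = 2 + 1355 = 1357)
((o(21, 13 - 12) + 303)/(779 + 2) + D)² = ((14 + 303)/(779 + 2) + 1357)² = (317/781 + 1357)² = (1060134/781)² = 1123884097956/609961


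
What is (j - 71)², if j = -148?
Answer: 47961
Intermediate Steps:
(j - 71)² = (-148 - 71)² = (-219)² = 47961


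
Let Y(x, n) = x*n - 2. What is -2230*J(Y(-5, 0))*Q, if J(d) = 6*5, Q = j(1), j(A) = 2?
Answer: -133800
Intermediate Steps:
Y(x, n) = -2 + n*x (Y(x, n) = n*x - 2 = -2 + n*x)
Q = 2
J(d) = 30
-2230*J(Y(-5, 0))*Q = -66900*2 = -2230*60 = -133800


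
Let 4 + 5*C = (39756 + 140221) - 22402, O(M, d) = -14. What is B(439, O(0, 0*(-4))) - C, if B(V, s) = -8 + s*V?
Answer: -188341/5 ≈ -37668.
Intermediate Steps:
C = 157571/5 (C = -⅘ + ((39756 + 140221) - 22402)/5 = -⅘ + (179977 - 22402)/5 = -⅘ + (⅕)*157575 = -⅘ + 31515 = 157571/5 ≈ 31514.)
B(V, s) = -8 + V*s
B(439, O(0, 0*(-4))) - C = (-8 + 439*(-14)) - 1*157571/5 = (-8 - 6146) - 157571/5 = -6154 - 157571/5 = -188341/5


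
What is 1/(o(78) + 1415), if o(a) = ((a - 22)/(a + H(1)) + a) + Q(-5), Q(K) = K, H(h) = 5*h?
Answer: 83/123560 ≈ 0.00067174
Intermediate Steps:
o(a) = -5 + a + (-22 + a)/(5 + a) (o(a) = ((a - 22)/(a + 5*1) + a) - 5 = ((-22 + a)/(a + 5) + a) - 5 = ((-22 + a)/(5 + a) + a) - 5 = (a + (-22 + a)/(5 + a)) - 5 = -5 + a + (-22 + a)/(5 + a))
1/(o(78) + 1415) = 1/((-47 + 78 + 78²)/(5 + 78) + 1415) = 1/((-47 + 78 + 6084)/83 + 1415) = 1/((1/83)*6115 + 1415) = 1/(6115/83 + 1415) = 1/(123560/83) = 83/123560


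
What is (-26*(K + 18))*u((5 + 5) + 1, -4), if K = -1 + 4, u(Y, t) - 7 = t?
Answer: -1638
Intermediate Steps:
u(Y, t) = 7 + t
K = 3
(-26*(K + 18))*u((5 + 5) + 1, -4) = (-26*(3 + 18))*(7 - 4) = -26*21*3 = -546*3 = -1638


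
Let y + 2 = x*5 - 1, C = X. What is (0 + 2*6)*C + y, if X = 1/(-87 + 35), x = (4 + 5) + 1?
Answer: 608/13 ≈ 46.769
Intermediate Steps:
x = 10 (x = 9 + 1 = 10)
X = -1/52 (X = 1/(-52) = -1/52 ≈ -0.019231)
C = -1/52 ≈ -0.019231
y = 47 (y = -2 + (10*5 - 1) = -2 + (50 - 1) = -2 + 49 = 47)
(0 + 2*6)*C + y = (0 + 2*6)*(-1/52) + 47 = (0 + 12)*(-1/52) + 47 = 12*(-1/52) + 47 = -3/13 + 47 = 608/13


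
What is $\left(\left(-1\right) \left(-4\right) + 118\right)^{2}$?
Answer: $14884$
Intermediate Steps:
$\left(\left(-1\right) \left(-4\right) + 118\right)^{2} = \left(4 + 118\right)^{2} = 122^{2} = 14884$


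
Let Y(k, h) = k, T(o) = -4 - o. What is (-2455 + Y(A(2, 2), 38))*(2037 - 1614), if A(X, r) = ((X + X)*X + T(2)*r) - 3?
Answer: -1041426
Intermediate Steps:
A(X, r) = -3 - 6*r + 2*X² (A(X, r) = ((X + X)*X + (-4 - 1*2)*r) - 3 = ((2*X)*X + (-4 - 2)*r) - 3 = (2*X² - 6*r) - 3 = (-6*r + 2*X²) - 3 = -3 - 6*r + 2*X²)
(-2455 + Y(A(2, 2), 38))*(2037 - 1614) = (-2455 + (-3 - 6*2 + 2*2²))*(2037 - 1614) = (-2455 + (-3 - 12 + 2*4))*423 = (-2455 + (-3 - 12 + 8))*423 = (-2455 - 7)*423 = -2462*423 = -1041426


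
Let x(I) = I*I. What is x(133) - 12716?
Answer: 4973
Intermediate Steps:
x(I) = I²
x(133) - 12716 = 133² - 12716 = 17689 - 12716 = 4973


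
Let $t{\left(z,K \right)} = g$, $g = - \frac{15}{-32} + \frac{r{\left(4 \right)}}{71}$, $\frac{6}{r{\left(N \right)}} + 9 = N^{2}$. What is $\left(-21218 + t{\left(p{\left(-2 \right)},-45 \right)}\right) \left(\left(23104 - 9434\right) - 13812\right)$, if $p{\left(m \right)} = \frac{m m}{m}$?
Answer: $\frac{337443425}{112} \approx 3.0129 \cdot 10^{6}$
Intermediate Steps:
$p{\left(m \right)} = m$ ($p{\left(m \right)} = \frac{m^{2}}{m} = m$)
$r{\left(N \right)} = \frac{6}{-9 + N^{2}}$
$g = \frac{7647}{15904}$ ($g = - \frac{15}{-32} + \frac{6 \frac{1}{-9 + 4^{2}}}{71} = \left(-15\right) \left(- \frac{1}{32}\right) + \frac{6}{-9 + 16} \cdot \frac{1}{71} = \frac{15}{32} + \frac{6}{7} \cdot \frac{1}{71} = \frac{15}{32} + \frac{6}{497} = \frac{7647}{15904} \approx 0.48082$)
$t{\left(z,K \right)} = \frac{7647}{15904}$
$\left(-21218 + t{\left(p{\left(-2 \right)},-45 \right)}\right) \left(\left(23104 - 9434\right) - 13812\right) = \left(-21218 + \frac{7647}{15904}\right) \left(\left(23104 - 9434\right) - 13812\right) = - \frac{337443425 \left(13670 - 13812\right)}{15904} = \left(- \frac{337443425}{15904}\right) \left(-142\right) = \frac{337443425}{112}$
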